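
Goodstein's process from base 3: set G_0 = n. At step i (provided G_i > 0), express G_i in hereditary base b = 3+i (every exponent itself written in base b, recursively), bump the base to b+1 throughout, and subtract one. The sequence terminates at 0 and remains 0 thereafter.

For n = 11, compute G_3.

G_0=11  [base 3] 3^2 + 2  →[3↦4]→  4^2 + 2 = 18  −1 ⇒ G_1=17
G_1=17  [base 4] 4^2 + 1  →[4↦5]→  5^2 + 1 = 26  −1 ⇒ G_2=25
G_2=25  [base 5] 5^2  →[5↦6]→  6^2 = 36  −1 ⇒ G_3=35
G_3=35  [base 6] 5·6 + 5  →[6↦7]→  5·7 + 5 = 40  −1 ⇒ G_4=39

35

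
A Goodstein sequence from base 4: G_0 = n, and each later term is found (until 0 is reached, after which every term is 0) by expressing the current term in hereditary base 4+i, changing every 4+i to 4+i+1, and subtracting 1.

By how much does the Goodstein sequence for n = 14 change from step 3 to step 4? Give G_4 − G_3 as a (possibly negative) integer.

1

[0] 14 ≡ 3·4 + 2 (base 4). Lift 5: 17. −1: 16.
[1] 16 ≡ 3·5 + 1 (base 5). Lift 6: 19. −1: 18.
[2] 18 ≡ 3·6 (base 6). Lift 7: 21. −1: 20.
[3] 20 ≡ 2·7 + 6 (base 7). Lift 8: 22. −1: 21.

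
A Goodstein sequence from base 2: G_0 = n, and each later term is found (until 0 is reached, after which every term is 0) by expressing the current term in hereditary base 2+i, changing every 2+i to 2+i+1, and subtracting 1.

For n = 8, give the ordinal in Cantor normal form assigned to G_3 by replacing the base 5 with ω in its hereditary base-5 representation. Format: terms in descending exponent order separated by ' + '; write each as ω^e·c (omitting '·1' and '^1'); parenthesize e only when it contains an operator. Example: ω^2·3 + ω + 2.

ω^ω·2 + ω^2·2 + ω·2

step 0: 8 = 2^(2 + 1); sub 3 for 2: 3^(3 + 1); = 81; G_1 = 81−1 = 80
step 1: 80 = 2·3^3 + 2·3^2 + 2·3 + 2; sub 4 for 3: 2·4^4 + 2·4^2 + 2·4 + 2; = 554; G_2 = 554−1 = 553
step 2: 553 = 2·4^4 + 2·4^2 + 2·4 + 1; sub 5 for 4: 2·5^5 + 2·5^2 + 2·5 + 1; = 6311; G_3 = 6311−1 = 6310
step 3: 6310 = 2·5^5 + 2·5^2 + 2·5; sub 6 for 5: 2·6^6 + 2·6^2 + 2·6; = 93396; G_4 = 93396−1 = 93395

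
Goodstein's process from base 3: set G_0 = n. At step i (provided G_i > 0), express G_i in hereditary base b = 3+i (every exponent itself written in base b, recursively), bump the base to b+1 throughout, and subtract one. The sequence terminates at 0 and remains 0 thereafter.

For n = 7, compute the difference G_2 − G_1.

1

(0) 7|_3 = 2·3 + 1 ↦ 2·4 + 1|_4 = 9 ⇒ 8
(1) 8|_4 = 2·4 ↦ 2·5|_5 = 10 ⇒ 9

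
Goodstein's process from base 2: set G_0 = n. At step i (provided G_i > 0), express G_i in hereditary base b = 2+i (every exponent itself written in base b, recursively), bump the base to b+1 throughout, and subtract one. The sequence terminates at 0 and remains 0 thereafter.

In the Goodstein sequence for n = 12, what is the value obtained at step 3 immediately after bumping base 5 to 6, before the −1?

280020

[0] 12 ≡ 2^(2 + 1) + 2^2 (base 2). Lift 3: 108. −1: 107.
[1] 107 ≡ 3^(3 + 1) + 2·3^2 + 2·3 + 2 (base 3). Lift 4: 1066. −1: 1065.
[2] 1065 ≡ 4^(4 + 1) + 2·4^2 + 2·4 + 1 (base 4). Lift 5: 15686. −1: 15685.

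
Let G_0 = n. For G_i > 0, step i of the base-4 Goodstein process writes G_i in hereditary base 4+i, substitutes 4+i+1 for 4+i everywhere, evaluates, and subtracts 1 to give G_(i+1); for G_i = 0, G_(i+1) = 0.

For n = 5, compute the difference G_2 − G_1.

G_0 = 5. HB_4(5) = 4 + 1. Bump = 6. G_1 = 5.
G_1 = 5. HB_5(5) = 5. Bump = 6. G_2 = 5.

0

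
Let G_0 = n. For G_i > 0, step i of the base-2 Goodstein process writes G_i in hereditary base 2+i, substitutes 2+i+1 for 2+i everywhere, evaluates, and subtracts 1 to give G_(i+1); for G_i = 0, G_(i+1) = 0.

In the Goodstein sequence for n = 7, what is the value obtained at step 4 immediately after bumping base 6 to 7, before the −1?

base 2: 7 = 2^2 + 2 + 1; at 3: 3^3 + 3 + 1 = 31; next = 30
base 3: 30 = 3^3 + 3; at 4: 4^4 + 4 = 260; next = 259
base 4: 259 = 4^4 + 3; at 5: 5^5 + 3 = 3128; next = 3127
base 5: 3127 = 5^5 + 2; at 6: 6^6 + 2 = 46658; next = 46657
base 6: 46657 = 6^6 + 1; at 7: 7^7 + 1 = 823544; next = 823543

823544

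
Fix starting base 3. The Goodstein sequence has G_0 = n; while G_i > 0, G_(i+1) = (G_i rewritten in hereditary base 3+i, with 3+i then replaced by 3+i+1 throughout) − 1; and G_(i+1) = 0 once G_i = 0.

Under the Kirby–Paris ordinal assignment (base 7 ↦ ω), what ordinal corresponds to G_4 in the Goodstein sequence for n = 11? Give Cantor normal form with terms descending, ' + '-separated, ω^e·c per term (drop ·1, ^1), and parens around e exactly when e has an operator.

G_0=11  [base 3] 3^2 + 2  →[3↦4]→  4^2 + 2 = 18  −1 ⇒ G_1=17
G_1=17  [base 4] 4^2 + 1  →[4↦5]→  5^2 + 1 = 26  −1 ⇒ G_2=25
G_2=25  [base 5] 5^2  →[5↦6]→  6^2 = 36  −1 ⇒ G_3=35
G_3=35  [base 6] 5·6 + 5  →[6↦7]→  5·7 + 5 = 40  −1 ⇒ G_4=39
G_4=39  [base 7] 5·7 + 4  →[7↦8]→  5·8 + 4 = 44  −1 ⇒ G_5=43

ω·5 + 4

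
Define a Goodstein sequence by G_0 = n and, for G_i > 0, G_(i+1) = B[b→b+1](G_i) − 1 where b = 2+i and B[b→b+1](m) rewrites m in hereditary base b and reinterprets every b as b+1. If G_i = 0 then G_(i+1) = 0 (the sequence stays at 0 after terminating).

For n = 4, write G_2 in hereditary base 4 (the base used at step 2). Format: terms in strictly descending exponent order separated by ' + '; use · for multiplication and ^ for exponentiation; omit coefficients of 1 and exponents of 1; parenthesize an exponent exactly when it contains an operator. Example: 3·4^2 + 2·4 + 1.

i=0: 4 = 2^2 (b=2); 2→3: 3^3 = 27; 27−1 = 26
i=1: 26 = 2·3^2 + 2·3 + 2 (b=3); 3→4: 2·4^2 + 2·4 + 2 = 42; 42−1 = 41
i=2: 41 = 2·4^2 + 2·4 + 1 (b=4); 4→5: 2·5^2 + 2·5 + 1 = 61; 61−1 = 60

2·4^2 + 2·4 + 1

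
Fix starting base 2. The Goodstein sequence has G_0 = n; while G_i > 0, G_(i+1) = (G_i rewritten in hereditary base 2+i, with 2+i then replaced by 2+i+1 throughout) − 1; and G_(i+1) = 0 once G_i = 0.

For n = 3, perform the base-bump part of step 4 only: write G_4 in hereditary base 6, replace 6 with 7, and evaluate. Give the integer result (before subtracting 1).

G_0=3  [base 2] 2 + 1  →[2↦3]→  3 + 1 = 4  −1 ⇒ G_1=3
G_1=3  [base 3] 3  →[3↦4]→  4 = 4  −1 ⇒ G_2=3
G_2=3  [base 4] 3  →[4↦5]→  3 = 3  −1 ⇒ G_3=2
G_3=2  [base 5] 2  →[5↦6]→  2 = 2  −1 ⇒ G_4=1
G_4=1  [base 6] 1  →[6↦7]→  1 = 1  −1 ⇒ G_5=0

1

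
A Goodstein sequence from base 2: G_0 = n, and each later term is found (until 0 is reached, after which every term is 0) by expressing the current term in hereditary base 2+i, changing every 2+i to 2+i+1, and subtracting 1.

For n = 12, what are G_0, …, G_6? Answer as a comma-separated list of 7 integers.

12, 107, 1065, 15685, 280019, 5764910, 134217867

G_0=12  [base 2] 2^(2 + 1) + 2^2  →[2↦3]→  3^(3 + 1) + 3^3 = 108  −1 ⇒ G_1=107
G_1=107  [base 3] 3^(3 + 1) + 2·3^2 + 2·3 + 2  →[3↦4]→  4^(4 + 1) + 2·4^2 + 2·4 + 2 = 1066  −1 ⇒ G_2=1065
G_2=1065  [base 4] 4^(4 + 1) + 2·4^2 + 2·4 + 1  →[4↦5]→  5^(5 + 1) + 2·5^2 + 2·5 + 1 = 15686  −1 ⇒ G_3=15685
G_3=15685  [base 5] 5^(5 + 1) + 2·5^2 + 2·5  →[5↦6]→  6^(6 + 1) + 2·6^2 + 2·6 = 280020  −1 ⇒ G_4=280019
G_4=280019  [base 6] 6^(6 + 1) + 2·6^2 + 6 + 5  →[6↦7]→  7^(7 + 1) + 2·7^2 + 7 + 5 = 5764911  −1 ⇒ G_5=5764910
G_5=5764910  [base 7] 7^(7 + 1) + 2·7^2 + 7 + 4  →[7↦8]→  8^(8 + 1) + 2·8^2 + 8 + 4 = 134217868  −1 ⇒ G_6=134217867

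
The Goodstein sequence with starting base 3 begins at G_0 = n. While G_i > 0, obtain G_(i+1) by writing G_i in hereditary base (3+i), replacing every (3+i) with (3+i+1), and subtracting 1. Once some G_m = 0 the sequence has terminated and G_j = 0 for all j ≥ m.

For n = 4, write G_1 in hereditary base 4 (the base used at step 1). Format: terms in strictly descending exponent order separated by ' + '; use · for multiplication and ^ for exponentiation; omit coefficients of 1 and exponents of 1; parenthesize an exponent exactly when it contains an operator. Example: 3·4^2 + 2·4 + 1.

(0) 4|_3 = 3 + 1 ↦ 4 + 1|_4 = 5 ⇒ 4
(1) 4|_4 = 4 ↦ 5|_5 = 5 ⇒ 4

4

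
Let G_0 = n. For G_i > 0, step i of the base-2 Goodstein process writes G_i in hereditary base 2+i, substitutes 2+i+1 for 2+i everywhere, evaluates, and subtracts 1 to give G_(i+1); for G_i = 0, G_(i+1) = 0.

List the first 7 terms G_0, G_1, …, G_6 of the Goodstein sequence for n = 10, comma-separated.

10, 83, 1025, 15625, 279935, 4215754, 84073323

10 —HB2→ 2^(2 + 1) + 2 —bump→ 3^(3 + 1) + 3 = 84 —(−1)→ 83
83 —HB3→ 3^(3 + 1) + 2 —bump→ 4^(4 + 1) + 2 = 1026 —(−1)→ 1025
1025 —HB4→ 4^(4 + 1) + 1 —bump→ 5^(5 + 1) + 1 = 15626 —(−1)→ 15625
15625 —HB5→ 5^(5 + 1) —bump→ 6^(6 + 1) = 279936 —(−1)→ 279935
279935 —HB6→ 5·6^6 + 5·6^5 + 5·6^4 + 5·6^3 + 5·6^2 + 5·6 + 5 —bump→ 5·7^7 + 5·7^5 + 5·7^4 + 5·7^3 + 5·7^2 + 5·7 + 5 = 4215755 —(−1)→ 4215754
4215754 —HB7→ 5·7^7 + 5·7^5 + 5·7^4 + 5·7^3 + 5·7^2 + 5·7 + 4 —bump→ 5·8^8 + 5·8^5 + 5·8^4 + 5·8^3 + 5·8^2 + 5·8 + 4 = 84073324 —(−1)→ 84073323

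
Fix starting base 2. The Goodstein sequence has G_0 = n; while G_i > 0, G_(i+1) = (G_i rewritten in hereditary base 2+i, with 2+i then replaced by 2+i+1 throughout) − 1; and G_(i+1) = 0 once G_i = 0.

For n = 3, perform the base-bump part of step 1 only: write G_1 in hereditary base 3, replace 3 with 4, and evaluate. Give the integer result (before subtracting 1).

G_0 = 3. HB_2(3) = 2 + 1. Bump = 4. G_1 = 3.
G_1 = 3. HB_3(3) = 3. Bump = 4. G_2 = 3.

4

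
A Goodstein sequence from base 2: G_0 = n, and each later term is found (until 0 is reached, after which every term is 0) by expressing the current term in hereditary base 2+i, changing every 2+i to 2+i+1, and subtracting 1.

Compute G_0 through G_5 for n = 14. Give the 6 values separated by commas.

step 0: 14 = 2^(2 + 1) + 2^2 + 2; sub 3 for 2: 3^(3 + 1) + 3^3 + 3; = 111; G_1 = 111−1 = 110
step 1: 110 = 3^(3 + 1) + 3^3 + 2; sub 4 for 3: 4^(4 + 1) + 4^4 + 2; = 1282; G_2 = 1282−1 = 1281
step 2: 1281 = 4^(4 + 1) + 4^4 + 1; sub 5 for 4: 5^(5 + 1) + 5^5 + 1; = 18751; G_3 = 18751−1 = 18750
step 3: 18750 = 5^(5 + 1) + 5^5; sub 6 for 5: 6^(6 + 1) + 6^6; = 326592; G_4 = 326592−1 = 326591
step 4: 326591 = 6^(6 + 1) + 5·6^5 + 5·6^4 + 5·6^3 + 5·6^2 + 5·6 + 5; sub 7 for 6: 7^(7 + 1) + 5·7^5 + 5·7^4 + 5·7^3 + 5·7^2 + 5·7 + 5; = 5862841; G_5 = 5862841−1 = 5862840

14, 110, 1281, 18750, 326591, 5862840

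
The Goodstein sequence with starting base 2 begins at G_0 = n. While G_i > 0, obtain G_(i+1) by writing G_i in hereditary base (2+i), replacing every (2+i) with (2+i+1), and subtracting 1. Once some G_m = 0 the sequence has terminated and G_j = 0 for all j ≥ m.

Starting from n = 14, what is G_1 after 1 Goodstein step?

G_0=14  [base 2] 2^(2 + 1) + 2^2 + 2  →[2↦3]→  3^(3 + 1) + 3^3 + 3 = 111  −1 ⇒ G_1=110
G_1=110  [base 3] 3^(3 + 1) + 3^3 + 2  →[3↦4]→  4^(4 + 1) + 4^4 + 2 = 1282  −1 ⇒ G_2=1281

110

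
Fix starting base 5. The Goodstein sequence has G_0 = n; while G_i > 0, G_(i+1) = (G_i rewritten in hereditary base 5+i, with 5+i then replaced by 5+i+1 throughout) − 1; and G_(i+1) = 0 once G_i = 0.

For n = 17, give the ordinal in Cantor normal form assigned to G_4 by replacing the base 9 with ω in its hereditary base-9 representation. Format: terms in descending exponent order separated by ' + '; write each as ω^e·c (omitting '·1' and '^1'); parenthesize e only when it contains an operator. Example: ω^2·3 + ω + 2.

step 0: 17 = 3·5 + 2; sub 6 for 5: 3·6 + 2; = 20; G_1 = 20−1 = 19
step 1: 19 = 3·6 + 1; sub 7 for 6: 3·7 + 1; = 22; G_2 = 22−1 = 21
step 2: 21 = 3·7; sub 8 for 7: 3·8; = 24; G_3 = 24−1 = 23
step 3: 23 = 2·8 + 7; sub 9 for 8: 2·9 + 7; = 25; G_4 = 25−1 = 24
step 4: 24 = 2·9 + 6; sub 10 for 9: 2·10 + 6; = 26; G_5 = 26−1 = 25

ω·2 + 6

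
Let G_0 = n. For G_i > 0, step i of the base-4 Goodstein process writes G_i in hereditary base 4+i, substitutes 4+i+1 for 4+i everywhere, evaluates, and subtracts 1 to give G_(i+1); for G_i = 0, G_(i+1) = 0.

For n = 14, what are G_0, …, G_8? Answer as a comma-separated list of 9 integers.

base 4: 14 = 3·4 + 2; at 5: 3·5 + 2 = 17; next = 16
base 5: 16 = 3·5 + 1; at 6: 3·6 + 1 = 19; next = 18
base 6: 18 = 3·6; at 7: 3·7 = 21; next = 20
base 7: 20 = 2·7 + 6; at 8: 2·8 + 6 = 22; next = 21
base 8: 21 = 2·8 + 5; at 9: 2·9 + 5 = 23; next = 22
base 9: 22 = 2·9 + 4; at 10: 2·10 + 4 = 24; next = 23
base 10: 23 = 2·10 + 3; at 11: 2·11 + 3 = 25; next = 24
base 11: 24 = 2·11 + 2; at 12: 2·12 + 2 = 26; next = 25

14, 16, 18, 20, 21, 22, 23, 24, 25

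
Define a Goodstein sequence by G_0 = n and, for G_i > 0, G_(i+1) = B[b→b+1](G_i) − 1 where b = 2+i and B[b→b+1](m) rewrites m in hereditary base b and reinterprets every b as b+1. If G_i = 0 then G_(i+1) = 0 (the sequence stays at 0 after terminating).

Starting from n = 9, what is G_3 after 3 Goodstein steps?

base 2: 9 = 2^(2 + 1) + 1; at 3: 3^(3 + 1) + 1 = 82; next = 81
base 3: 81 = 3^(3 + 1); at 4: 4^(4 + 1) = 1024; next = 1023
base 4: 1023 = 3·4^4 + 3·4^3 + 3·4^2 + 3·4 + 3; at 5: 3·5^5 + 3·5^3 + 3·5^2 + 3·5 + 3 = 9843; next = 9842
base 5: 9842 = 3·5^5 + 3·5^3 + 3·5^2 + 3·5 + 2; at 6: 3·6^6 + 3·6^3 + 3·6^2 + 3·6 + 2 = 140744; next = 140743

9842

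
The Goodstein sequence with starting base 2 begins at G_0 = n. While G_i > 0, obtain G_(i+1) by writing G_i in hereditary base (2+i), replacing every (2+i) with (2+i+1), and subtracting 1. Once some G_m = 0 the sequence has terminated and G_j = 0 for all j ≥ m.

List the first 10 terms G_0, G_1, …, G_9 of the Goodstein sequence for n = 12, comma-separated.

(0) 12|_2 = 2^(2 + 1) + 2^2 ↦ 3^(3 + 1) + 3^3|_3 = 108 ⇒ 107
(1) 107|_3 = 3^(3 + 1) + 2·3^2 + 2·3 + 2 ↦ 4^(4 + 1) + 2·4^2 + 2·4 + 2|_4 = 1066 ⇒ 1065
(2) 1065|_4 = 4^(4 + 1) + 2·4^2 + 2·4 + 1 ↦ 5^(5 + 1) + 2·5^2 + 2·5 + 1|_5 = 15686 ⇒ 15685
(3) 15685|_5 = 5^(5 + 1) + 2·5^2 + 2·5 ↦ 6^(6 + 1) + 2·6^2 + 2·6|_6 = 280020 ⇒ 280019
(4) 280019|_6 = 6^(6 + 1) + 2·6^2 + 6 + 5 ↦ 7^(7 + 1) + 2·7^2 + 7 + 5|_7 = 5764911 ⇒ 5764910
(5) 5764910|_7 = 7^(7 + 1) + 2·7^2 + 7 + 4 ↦ 8^(8 + 1) + 2·8^2 + 8 + 4|_8 = 134217868 ⇒ 134217867
(6) 134217867|_8 = 8^(8 + 1) + 2·8^2 + 8 + 3 ↦ 9^(9 + 1) + 2·9^2 + 9 + 3|_9 = 3486784575 ⇒ 3486784574
(7) 3486784574|_9 = 9^(9 + 1) + 2·9^2 + 9 + 2 ↦ 10^(10 + 1) + 2·10^2 + 10 + 2|_10 = 100000000212 ⇒ 100000000211
(8) 100000000211|_10 = 10^(10 + 1) + 2·10^2 + 10 + 1 ↦ 11^(11 + 1) + 2·11^2 + 11 + 1|_11 = 3138428376975 ⇒ 3138428376974

12, 107, 1065, 15685, 280019, 5764910, 134217867, 3486784574, 100000000211, 3138428376974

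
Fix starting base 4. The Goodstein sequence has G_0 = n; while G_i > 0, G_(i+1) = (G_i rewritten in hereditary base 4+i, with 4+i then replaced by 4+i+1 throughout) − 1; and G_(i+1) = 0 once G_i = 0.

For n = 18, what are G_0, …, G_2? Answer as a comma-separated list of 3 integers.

18, 26, 36

(0) 18|_4 = 4^2 + 2 ↦ 5^2 + 2|_5 = 27 ⇒ 26
(1) 26|_5 = 5^2 + 1 ↦ 6^2 + 1|_6 = 37 ⇒ 36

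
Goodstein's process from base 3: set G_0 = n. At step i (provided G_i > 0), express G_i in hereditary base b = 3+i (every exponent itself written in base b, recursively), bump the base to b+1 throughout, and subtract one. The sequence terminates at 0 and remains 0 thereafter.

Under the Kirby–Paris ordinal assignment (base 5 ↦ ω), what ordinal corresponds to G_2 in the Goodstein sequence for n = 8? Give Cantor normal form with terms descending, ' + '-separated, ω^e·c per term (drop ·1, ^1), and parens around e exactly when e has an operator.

i=0: 8 = 2·3 + 2 (b=3); 3→4: 2·4 + 2 = 10; 10−1 = 9
i=1: 9 = 2·4 + 1 (b=4); 4→5: 2·5 + 1 = 11; 11−1 = 10
i=2: 10 = 2·5 (b=5); 5→6: 2·6 = 12; 12−1 = 11

ω·2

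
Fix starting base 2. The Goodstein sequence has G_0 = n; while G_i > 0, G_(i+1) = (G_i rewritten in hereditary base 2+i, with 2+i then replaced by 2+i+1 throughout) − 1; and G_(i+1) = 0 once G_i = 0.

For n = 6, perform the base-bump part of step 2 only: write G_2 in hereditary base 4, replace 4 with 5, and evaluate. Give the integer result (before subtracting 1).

3126

i=0: 6 = 2^2 + 2 (b=2); 2→3: 3^3 + 3 = 30; 30−1 = 29
i=1: 29 = 3^3 + 2 (b=3); 3→4: 4^4 + 2 = 258; 258−1 = 257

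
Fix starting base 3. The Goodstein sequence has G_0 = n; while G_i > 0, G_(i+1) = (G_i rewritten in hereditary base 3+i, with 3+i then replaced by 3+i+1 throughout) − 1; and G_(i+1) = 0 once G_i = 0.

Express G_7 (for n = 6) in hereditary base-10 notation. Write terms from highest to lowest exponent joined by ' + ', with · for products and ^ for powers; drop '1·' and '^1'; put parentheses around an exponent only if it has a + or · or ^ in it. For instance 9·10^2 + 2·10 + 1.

5

base 3: 6 = 2·3; at 4: 2·4 = 8; next = 7
base 4: 7 = 4 + 3; at 5: 5 + 3 = 8; next = 7
base 5: 7 = 5 + 2; at 6: 6 + 2 = 8; next = 7
base 6: 7 = 6 + 1; at 7: 7 + 1 = 8; next = 7
base 7: 7 = 7; at 8: 8 = 8; next = 7
base 8: 7 = 7; at 9: 7 = 7; next = 6
base 9: 6 = 6; at 10: 6 = 6; next = 5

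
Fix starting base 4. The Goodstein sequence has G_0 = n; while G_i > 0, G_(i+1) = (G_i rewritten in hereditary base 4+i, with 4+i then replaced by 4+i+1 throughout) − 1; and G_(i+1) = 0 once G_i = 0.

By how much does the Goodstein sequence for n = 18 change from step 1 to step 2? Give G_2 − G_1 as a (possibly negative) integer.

G_0 = 18. HB_4(18) = 4^2 + 2. Bump = 27. G_1 = 26.
G_1 = 26. HB_5(26) = 5^2 + 1. Bump = 37. G_2 = 36.

10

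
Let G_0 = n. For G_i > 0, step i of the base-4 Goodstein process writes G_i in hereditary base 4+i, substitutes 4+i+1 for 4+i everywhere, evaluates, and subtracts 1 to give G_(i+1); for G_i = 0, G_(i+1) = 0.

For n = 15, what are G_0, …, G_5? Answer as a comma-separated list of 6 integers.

15, 17, 19, 21, 23, 24

[0] 15 ≡ 3·4 + 3 (base 4). Lift 5: 18. −1: 17.
[1] 17 ≡ 3·5 + 2 (base 5). Lift 6: 20. −1: 19.
[2] 19 ≡ 3·6 + 1 (base 6). Lift 7: 22. −1: 21.
[3] 21 ≡ 3·7 (base 7). Lift 8: 24. −1: 23.
[4] 23 ≡ 2·8 + 7 (base 8). Lift 9: 25. −1: 24.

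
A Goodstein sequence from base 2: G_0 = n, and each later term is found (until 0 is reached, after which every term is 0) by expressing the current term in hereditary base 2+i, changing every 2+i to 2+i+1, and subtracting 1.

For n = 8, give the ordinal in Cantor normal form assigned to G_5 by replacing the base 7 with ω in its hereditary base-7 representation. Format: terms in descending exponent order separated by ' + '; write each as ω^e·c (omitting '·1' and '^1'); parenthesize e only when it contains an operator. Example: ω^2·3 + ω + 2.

ω^ω·2 + ω^2·2 + ω + 4

(0) 8|_2 = 2^(2 + 1) ↦ 3^(3 + 1)|_3 = 81 ⇒ 80
(1) 80|_3 = 2·3^3 + 2·3^2 + 2·3 + 2 ↦ 2·4^4 + 2·4^2 + 2·4 + 2|_4 = 554 ⇒ 553
(2) 553|_4 = 2·4^4 + 2·4^2 + 2·4 + 1 ↦ 2·5^5 + 2·5^2 + 2·5 + 1|_5 = 6311 ⇒ 6310
(3) 6310|_5 = 2·5^5 + 2·5^2 + 2·5 ↦ 2·6^6 + 2·6^2 + 2·6|_6 = 93396 ⇒ 93395
(4) 93395|_6 = 2·6^6 + 2·6^2 + 6 + 5 ↦ 2·7^7 + 2·7^2 + 7 + 5|_7 = 1647196 ⇒ 1647195
(5) 1647195|_7 = 2·7^7 + 2·7^2 + 7 + 4 ↦ 2·8^8 + 2·8^2 + 8 + 4|_8 = 33554572 ⇒ 33554571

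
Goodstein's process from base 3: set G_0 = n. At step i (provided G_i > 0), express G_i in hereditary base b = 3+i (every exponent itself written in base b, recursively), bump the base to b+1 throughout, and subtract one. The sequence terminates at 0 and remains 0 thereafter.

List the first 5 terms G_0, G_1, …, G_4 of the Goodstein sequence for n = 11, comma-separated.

11, 17, 25, 35, 39

11 —HB3→ 3^2 + 2 —bump→ 4^2 + 2 = 18 —(−1)→ 17
17 —HB4→ 4^2 + 1 —bump→ 5^2 + 1 = 26 —(−1)→ 25
25 —HB5→ 5^2 —bump→ 6^2 = 36 —(−1)→ 35
35 —HB6→ 5·6 + 5 —bump→ 5·7 + 5 = 40 —(−1)→ 39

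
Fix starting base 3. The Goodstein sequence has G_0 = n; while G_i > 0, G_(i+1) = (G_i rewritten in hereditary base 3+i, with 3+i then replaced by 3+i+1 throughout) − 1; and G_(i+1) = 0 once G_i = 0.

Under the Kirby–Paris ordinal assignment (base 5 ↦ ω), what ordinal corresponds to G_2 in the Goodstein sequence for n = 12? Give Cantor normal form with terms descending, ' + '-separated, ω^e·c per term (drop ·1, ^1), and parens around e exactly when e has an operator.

ω^2 + 2

step 0: 12 = 3^2 + 3; sub 4 for 3: 4^2 + 4; = 20; G_1 = 20−1 = 19
step 1: 19 = 4^2 + 3; sub 5 for 4: 5^2 + 3; = 28; G_2 = 28−1 = 27
step 2: 27 = 5^2 + 2; sub 6 for 5: 6^2 + 2; = 38; G_3 = 38−1 = 37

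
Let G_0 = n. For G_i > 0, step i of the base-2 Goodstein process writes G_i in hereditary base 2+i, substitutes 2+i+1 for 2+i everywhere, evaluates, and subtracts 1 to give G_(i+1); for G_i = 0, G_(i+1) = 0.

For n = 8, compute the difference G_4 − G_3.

step 0: 8 = 2^(2 + 1); sub 3 for 2: 3^(3 + 1); = 81; G_1 = 81−1 = 80
step 1: 80 = 2·3^3 + 2·3^2 + 2·3 + 2; sub 4 for 3: 2·4^4 + 2·4^2 + 2·4 + 2; = 554; G_2 = 554−1 = 553
step 2: 553 = 2·4^4 + 2·4^2 + 2·4 + 1; sub 5 for 4: 2·5^5 + 2·5^2 + 2·5 + 1; = 6311; G_3 = 6311−1 = 6310
step 3: 6310 = 2·5^5 + 2·5^2 + 2·5; sub 6 for 5: 2·6^6 + 2·6^2 + 2·6; = 93396; G_4 = 93396−1 = 93395

87085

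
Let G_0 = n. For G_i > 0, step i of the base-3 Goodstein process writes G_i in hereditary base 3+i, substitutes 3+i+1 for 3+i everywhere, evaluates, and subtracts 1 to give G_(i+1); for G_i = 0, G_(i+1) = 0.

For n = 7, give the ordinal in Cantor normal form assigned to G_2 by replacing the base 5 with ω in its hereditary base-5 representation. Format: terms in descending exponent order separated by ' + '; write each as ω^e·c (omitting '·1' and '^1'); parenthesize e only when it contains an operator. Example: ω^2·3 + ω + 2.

ω + 4

7 —HB3→ 2·3 + 1 —bump→ 2·4 + 1 = 9 —(−1)→ 8
8 —HB4→ 2·4 —bump→ 2·5 = 10 —(−1)→ 9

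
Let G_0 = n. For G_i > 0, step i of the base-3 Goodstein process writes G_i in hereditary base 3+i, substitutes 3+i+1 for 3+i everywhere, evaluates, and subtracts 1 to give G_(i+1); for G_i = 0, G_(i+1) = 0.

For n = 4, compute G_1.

4

(0) 4|_3 = 3 + 1 ↦ 4 + 1|_4 = 5 ⇒ 4
(1) 4|_4 = 4 ↦ 5|_5 = 5 ⇒ 4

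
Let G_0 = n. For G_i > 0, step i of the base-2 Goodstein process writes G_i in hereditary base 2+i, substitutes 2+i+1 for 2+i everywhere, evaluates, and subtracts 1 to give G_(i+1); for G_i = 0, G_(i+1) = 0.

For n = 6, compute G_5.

98039

[0] 6 ≡ 2^2 + 2 (base 2). Lift 3: 30. −1: 29.
[1] 29 ≡ 3^3 + 2 (base 3). Lift 4: 258. −1: 257.
[2] 257 ≡ 4^4 + 1 (base 4). Lift 5: 3126. −1: 3125.
[3] 3125 ≡ 5^5 (base 5). Lift 6: 46656. −1: 46655.
[4] 46655 ≡ 5·6^5 + 5·6^4 + 5·6^3 + 5·6^2 + 5·6 + 5 (base 6). Lift 7: 98040. −1: 98039.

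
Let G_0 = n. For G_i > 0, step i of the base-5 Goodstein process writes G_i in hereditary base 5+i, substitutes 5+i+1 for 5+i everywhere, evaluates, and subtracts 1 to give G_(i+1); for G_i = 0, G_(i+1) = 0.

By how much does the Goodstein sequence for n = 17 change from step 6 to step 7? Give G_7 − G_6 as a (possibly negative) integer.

step 0: 17 = 3·5 + 2; sub 6 for 5: 3·6 + 2; = 20; G_1 = 20−1 = 19
step 1: 19 = 3·6 + 1; sub 7 for 6: 3·7 + 1; = 22; G_2 = 22−1 = 21
step 2: 21 = 3·7; sub 8 for 7: 3·8; = 24; G_3 = 24−1 = 23
step 3: 23 = 2·8 + 7; sub 9 for 8: 2·9 + 7; = 25; G_4 = 25−1 = 24
step 4: 24 = 2·9 + 6; sub 10 for 9: 2·10 + 6; = 26; G_5 = 26−1 = 25
step 5: 25 = 2·10 + 5; sub 11 for 10: 2·11 + 5; = 27; G_6 = 27−1 = 26
step 6: 26 = 2·11 + 4; sub 12 for 11: 2·12 + 4; = 28; G_7 = 28−1 = 27

1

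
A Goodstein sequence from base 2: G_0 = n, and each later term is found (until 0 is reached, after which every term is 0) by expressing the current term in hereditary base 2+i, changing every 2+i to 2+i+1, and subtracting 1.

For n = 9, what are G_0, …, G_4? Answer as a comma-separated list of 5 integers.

9, 81, 1023, 9842, 140743

9 —HB2→ 2^(2 + 1) + 1 —bump→ 3^(3 + 1) + 1 = 82 —(−1)→ 81
81 —HB3→ 3^(3 + 1) —bump→ 4^(4 + 1) = 1024 —(−1)→ 1023
1023 —HB4→ 3·4^4 + 3·4^3 + 3·4^2 + 3·4 + 3 —bump→ 3·5^5 + 3·5^3 + 3·5^2 + 3·5 + 3 = 9843 —(−1)→ 9842
9842 —HB5→ 3·5^5 + 3·5^3 + 3·5^2 + 3·5 + 2 —bump→ 3·6^6 + 3·6^3 + 3·6^2 + 3·6 + 2 = 140744 —(−1)→ 140743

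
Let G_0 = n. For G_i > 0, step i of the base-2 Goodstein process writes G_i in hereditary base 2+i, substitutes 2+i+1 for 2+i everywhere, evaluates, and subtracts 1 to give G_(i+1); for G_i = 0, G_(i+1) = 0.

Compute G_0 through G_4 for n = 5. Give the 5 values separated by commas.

base 2: 5 = 2^2 + 1; at 3: 3^3 + 1 = 28; next = 27
base 3: 27 = 3^3; at 4: 4^4 = 256; next = 255
base 4: 255 = 3·4^3 + 3·4^2 + 3·4 + 3; at 5: 3·5^3 + 3·5^2 + 3·5 + 3 = 468; next = 467
base 5: 467 = 3·5^3 + 3·5^2 + 3·5 + 2; at 6: 3·6^3 + 3·6^2 + 3·6 + 2 = 776; next = 775

5, 27, 255, 467, 775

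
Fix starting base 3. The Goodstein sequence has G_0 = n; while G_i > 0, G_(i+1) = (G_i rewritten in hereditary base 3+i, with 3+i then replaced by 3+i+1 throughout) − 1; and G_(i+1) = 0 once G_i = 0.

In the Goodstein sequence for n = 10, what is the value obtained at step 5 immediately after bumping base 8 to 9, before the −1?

base 3: 10 = 3^2 + 1; at 4: 4^2 + 1 = 17; next = 16
base 4: 16 = 4^2; at 5: 5^2 = 25; next = 24
base 5: 24 = 4·5 + 4; at 6: 4·6 + 4 = 28; next = 27
base 6: 27 = 4·6 + 3; at 7: 4·7 + 3 = 31; next = 30
base 7: 30 = 4·7 + 2; at 8: 4·8 + 2 = 34; next = 33
base 8: 33 = 4·8 + 1; at 9: 4·9 + 1 = 37; next = 36

37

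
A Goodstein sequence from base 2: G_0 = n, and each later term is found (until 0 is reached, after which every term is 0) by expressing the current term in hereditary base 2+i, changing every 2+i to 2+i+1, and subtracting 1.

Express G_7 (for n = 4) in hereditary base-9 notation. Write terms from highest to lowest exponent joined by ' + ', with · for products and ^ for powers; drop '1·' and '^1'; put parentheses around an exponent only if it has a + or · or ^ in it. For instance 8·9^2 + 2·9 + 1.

i=0: 4 = 2^2 (b=2); 2→3: 3^3 = 27; 27−1 = 26
i=1: 26 = 2·3^2 + 2·3 + 2 (b=3); 3→4: 2·4^2 + 2·4 + 2 = 42; 42−1 = 41
i=2: 41 = 2·4^2 + 2·4 + 1 (b=4); 4→5: 2·5^2 + 2·5 + 1 = 61; 61−1 = 60
i=3: 60 = 2·5^2 + 2·5 (b=5); 5→6: 2·6^2 + 2·6 = 84; 84−1 = 83
i=4: 83 = 2·6^2 + 6 + 5 (b=6); 6→7: 2·7^2 + 7 + 5 = 110; 110−1 = 109
i=5: 109 = 2·7^2 + 7 + 4 (b=7); 7→8: 2·8^2 + 8 + 4 = 140; 140−1 = 139
i=6: 139 = 2·8^2 + 8 + 3 (b=8); 8→9: 2·9^2 + 9 + 3 = 174; 174−1 = 173
i=7: 173 = 2·9^2 + 9 + 2 (b=9); 9→10: 2·10^2 + 10 + 2 = 212; 212−1 = 211

2·9^2 + 9 + 2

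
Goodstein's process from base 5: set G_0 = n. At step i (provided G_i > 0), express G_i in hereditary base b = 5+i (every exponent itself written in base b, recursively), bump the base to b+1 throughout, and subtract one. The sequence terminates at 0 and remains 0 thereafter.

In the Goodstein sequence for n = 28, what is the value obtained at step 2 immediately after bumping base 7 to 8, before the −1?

G_0 = 28. HB_5(28) = 5^2 + 3. Bump = 39. G_1 = 38.
G_1 = 38. HB_6(38) = 6^2 + 2. Bump = 51. G_2 = 50.
G_2 = 50. HB_7(50) = 7^2 + 1. Bump = 65. G_3 = 64.

65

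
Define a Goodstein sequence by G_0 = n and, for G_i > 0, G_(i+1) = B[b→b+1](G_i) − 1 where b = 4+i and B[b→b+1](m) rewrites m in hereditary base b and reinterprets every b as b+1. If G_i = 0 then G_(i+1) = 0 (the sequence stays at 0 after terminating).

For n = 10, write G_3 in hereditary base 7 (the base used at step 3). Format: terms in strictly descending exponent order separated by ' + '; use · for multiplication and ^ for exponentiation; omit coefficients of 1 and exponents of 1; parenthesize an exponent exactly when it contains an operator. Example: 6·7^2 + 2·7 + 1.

7 + 6

G_0=10  [base 4] 2·4 + 2  →[4↦5]→  2·5 + 2 = 12  −1 ⇒ G_1=11
G_1=11  [base 5] 2·5 + 1  →[5↦6]→  2·6 + 1 = 13  −1 ⇒ G_2=12
G_2=12  [base 6] 2·6  →[6↦7]→  2·7 = 14  −1 ⇒ G_3=13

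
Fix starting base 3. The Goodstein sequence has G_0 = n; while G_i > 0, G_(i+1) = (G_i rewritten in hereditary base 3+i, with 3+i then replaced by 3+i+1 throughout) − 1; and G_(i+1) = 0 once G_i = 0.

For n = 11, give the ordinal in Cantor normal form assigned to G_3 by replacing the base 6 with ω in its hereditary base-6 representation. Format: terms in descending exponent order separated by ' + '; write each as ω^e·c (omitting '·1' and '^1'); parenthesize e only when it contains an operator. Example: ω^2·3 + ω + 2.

11 —HB3→ 3^2 + 2 —bump→ 4^2 + 2 = 18 —(−1)→ 17
17 —HB4→ 4^2 + 1 —bump→ 5^2 + 1 = 26 —(−1)→ 25
25 —HB5→ 5^2 —bump→ 6^2 = 36 —(−1)→ 35
35 —HB6→ 5·6 + 5 —bump→ 5·7 + 5 = 40 —(−1)→ 39

ω·5 + 5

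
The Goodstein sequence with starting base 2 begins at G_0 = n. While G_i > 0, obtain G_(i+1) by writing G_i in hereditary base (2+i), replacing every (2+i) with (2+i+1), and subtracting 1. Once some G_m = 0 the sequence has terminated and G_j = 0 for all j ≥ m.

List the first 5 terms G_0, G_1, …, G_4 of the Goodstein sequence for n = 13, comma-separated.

13, 108, 1279, 16092, 280711

i=0: 13 = 2^(2 + 1) + 2^2 + 1 (b=2); 2→3: 3^(3 + 1) + 3^3 + 1 = 109; 109−1 = 108
i=1: 108 = 3^(3 + 1) + 3^3 (b=3); 3→4: 4^(4 + 1) + 4^4 = 1280; 1280−1 = 1279
i=2: 1279 = 4^(4 + 1) + 3·4^3 + 3·4^2 + 3·4 + 3 (b=4); 4→5: 5^(5 + 1) + 3·5^3 + 3·5^2 + 3·5 + 3 = 16093; 16093−1 = 16092
i=3: 16092 = 5^(5 + 1) + 3·5^3 + 3·5^2 + 3·5 + 2 (b=5); 5→6: 6^(6 + 1) + 3·6^3 + 3·6^2 + 3·6 + 2 = 280712; 280712−1 = 280711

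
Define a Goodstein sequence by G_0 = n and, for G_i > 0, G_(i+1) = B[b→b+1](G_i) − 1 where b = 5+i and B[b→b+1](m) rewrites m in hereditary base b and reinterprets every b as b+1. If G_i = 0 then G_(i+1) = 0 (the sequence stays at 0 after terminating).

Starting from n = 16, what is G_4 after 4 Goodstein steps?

(0) 16|_5 = 3·5 + 1 ↦ 3·6 + 1|_6 = 19 ⇒ 18
(1) 18|_6 = 3·6 ↦ 3·7|_7 = 21 ⇒ 20
(2) 20|_7 = 2·7 + 6 ↦ 2·8 + 6|_8 = 22 ⇒ 21
(3) 21|_8 = 2·8 + 5 ↦ 2·9 + 5|_9 = 23 ⇒ 22
(4) 22|_9 = 2·9 + 4 ↦ 2·10 + 4|_10 = 24 ⇒ 23

22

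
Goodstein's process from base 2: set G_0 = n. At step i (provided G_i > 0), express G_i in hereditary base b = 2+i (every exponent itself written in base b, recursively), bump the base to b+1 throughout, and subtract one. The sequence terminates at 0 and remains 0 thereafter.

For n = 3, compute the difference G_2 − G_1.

base 2: 3 = 2 + 1; at 3: 3 + 1 = 4; next = 3
base 3: 3 = 3; at 4: 4 = 4; next = 3

0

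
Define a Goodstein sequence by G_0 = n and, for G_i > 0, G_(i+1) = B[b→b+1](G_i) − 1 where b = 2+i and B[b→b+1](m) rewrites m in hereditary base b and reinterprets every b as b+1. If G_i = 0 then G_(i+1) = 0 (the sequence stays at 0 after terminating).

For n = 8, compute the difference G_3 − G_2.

G_0 = 8. HB_2(8) = 2^(2 + 1). Bump = 81. G_1 = 80.
G_1 = 80. HB_3(80) = 2·3^3 + 2·3^2 + 2·3 + 2. Bump = 554. G_2 = 553.
G_2 = 553. HB_4(553) = 2·4^4 + 2·4^2 + 2·4 + 1. Bump = 6311. G_3 = 6310.

5757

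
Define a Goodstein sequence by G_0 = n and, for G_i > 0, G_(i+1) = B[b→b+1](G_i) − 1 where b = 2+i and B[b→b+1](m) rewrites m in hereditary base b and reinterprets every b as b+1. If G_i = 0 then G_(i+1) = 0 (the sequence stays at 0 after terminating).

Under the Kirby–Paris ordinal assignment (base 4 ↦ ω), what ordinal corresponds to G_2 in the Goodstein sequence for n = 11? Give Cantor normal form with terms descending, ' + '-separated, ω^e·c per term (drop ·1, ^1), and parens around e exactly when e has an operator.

ω^(ω + 1) + 3

(0) 11|_2 = 2^(2 + 1) + 2 + 1 ↦ 3^(3 + 1) + 3 + 1|_3 = 85 ⇒ 84
(1) 84|_3 = 3^(3 + 1) + 3 ↦ 4^(4 + 1) + 4|_4 = 1028 ⇒ 1027
(2) 1027|_4 = 4^(4 + 1) + 3 ↦ 5^(5 + 1) + 3|_5 = 15628 ⇒ 15627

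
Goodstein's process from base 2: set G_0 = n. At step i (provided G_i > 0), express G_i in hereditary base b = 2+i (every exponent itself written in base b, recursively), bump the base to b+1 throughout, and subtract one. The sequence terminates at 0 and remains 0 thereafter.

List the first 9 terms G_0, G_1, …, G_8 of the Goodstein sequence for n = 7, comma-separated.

7, 30, 259, 3127, 46657, 823543, 16777215, 37665879, 77777775

[0] 7 ≡ 2^2 + 2 + 1 (base 2). Lift 3: 31. −1: 30.
[1] 30 ≡ 3^3 + 3 (base 3). Lift 4: 260. −1: 259.
[2] 259 ≡ 4^4 + 3 (base 4). Lift 5: 3128. −1: 3127.
[3] 3127 ≡ 5^5 + 2 (base 5). Lift 6: 46658. −1: 46657.
[4] 46657 ≡ 6^6 + 1 (base 6). Lift 7: 823544. −1: 823543.
[5] 823543 ≡ 7^7 (base 7). Lift 8: 16777216. −1: 16777215.
[6] 16777215 ≡ 7·8^7 + 7·8^6 + 7·8^5 + 7·8^4 + 7·8^3 + 7·8^2 + 7·8 + 7 (base 8). Lift 9: 37665880. −1: 37665879.
[7] 37665879 ≡ 7·9^7 + 7·9^6 + 7·9^5 + 7·9^4 + 7·9^3 + 7·9^2 + 7·9 + 6 (base 9). Lift 10: 77777776. −1: 77777775.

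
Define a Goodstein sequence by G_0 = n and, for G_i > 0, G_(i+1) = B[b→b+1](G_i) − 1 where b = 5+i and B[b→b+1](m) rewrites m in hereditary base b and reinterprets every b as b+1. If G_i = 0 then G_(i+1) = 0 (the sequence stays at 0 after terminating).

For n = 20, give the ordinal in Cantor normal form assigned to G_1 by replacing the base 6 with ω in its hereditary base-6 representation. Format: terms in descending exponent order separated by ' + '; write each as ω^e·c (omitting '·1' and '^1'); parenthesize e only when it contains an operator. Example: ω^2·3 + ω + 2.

ω·3 + 5

step 0: 20 = 4·5; sub 6 for 5: 4·6; = 24; G_1 = 24−1 = 23
step 1: 23 = 3·6 + 5; sub 7 for 6: 3·7 + 5; = 26; G_2 = 26−1 = 25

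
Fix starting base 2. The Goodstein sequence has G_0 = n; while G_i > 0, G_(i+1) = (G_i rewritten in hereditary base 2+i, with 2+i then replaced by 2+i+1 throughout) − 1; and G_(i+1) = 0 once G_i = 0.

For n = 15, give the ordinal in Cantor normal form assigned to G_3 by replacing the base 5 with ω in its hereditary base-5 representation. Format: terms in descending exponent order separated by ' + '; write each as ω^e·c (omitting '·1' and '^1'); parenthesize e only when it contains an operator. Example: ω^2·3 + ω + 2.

step 0: 15 = 2^(2 + 1) + 2^2 + 2 + 1; sub 3 for 2: 3^(3 + 1) + 3^3 + 3 + 1; = 112; G_1 = 112−1 = 111
step 1: 111 = 3^(3 + 1) + 3^3 + 3; sub 4 for 3: 4^(4 + 1) + 4^4 + 4; = 1284; G_2 = 1284−1 = 1283
step 2: 1283 = 4^(4 + 1) + 4^4 + 3; sub 5 for 4: 5^(5 + 1) + 5^5 + 3; = 18753; G_3 = 18753−1 = 18752
step 3: 18752 = 5^(5 + 1) + 5^5 + 2; sub 6 for 5: 6^(6 + 1) + 6^6 + 2; = 326594; G_4 = 326594−1 = 326593

ω^(ω + 1) + ω^ω + 2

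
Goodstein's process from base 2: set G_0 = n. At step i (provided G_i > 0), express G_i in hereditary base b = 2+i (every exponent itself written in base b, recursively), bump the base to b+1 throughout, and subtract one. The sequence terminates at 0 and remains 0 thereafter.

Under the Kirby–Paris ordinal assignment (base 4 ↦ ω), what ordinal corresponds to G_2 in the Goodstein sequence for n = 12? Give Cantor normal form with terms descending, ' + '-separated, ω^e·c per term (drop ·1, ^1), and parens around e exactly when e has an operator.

ω^(ω + 1) + ω^2·2 + ω·2 + 1

(0) 12|_2 = 2^(2 + 1) + 2^2 ↦ 3^(3 + 1) + 3^3|_3 = 108 ⇒ 107
(1) 107|_3 = 3^(3 + 1) + 2·3^2 + 2·3 + 2 ↦ 4^(4 + 1) + 2·4^2 + 2·4 + 2|_4 = 1066 ⇒ 1065
(2) 1065|_4 = 4^(4 + 1) + 2·4^2 + 2·4 + 1 ↦ 5^(5 + 1) + 2·5^2 + 2·5 + 1|_5 = 15686 ⇒ 15685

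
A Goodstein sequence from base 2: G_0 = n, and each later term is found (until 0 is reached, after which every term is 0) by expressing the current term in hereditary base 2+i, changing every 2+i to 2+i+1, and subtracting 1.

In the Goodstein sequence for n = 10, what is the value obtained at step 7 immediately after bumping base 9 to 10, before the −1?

G_0=10  [base 2] 2^(2 + 1) + 2  →[2↦3]→  3^(3 + 1) + 3 = 84  −1 ⇒ G_1=83
G_1=83  [base 3] 3^(3 + 1) + 2  →[3↦4]→  4^(4 + 1) + 2 = 1026  −1 ⇒ G_2=1025
G_2=1025  [base 4] 4^(4 + 1) + 1  →[4↦5]→  5^(5 + 1) + 1 = 15626  −1 ⇒ G_3=15625
G_3=15625  [base 5] 5^(5 + 1)  →[5↦6]→  6^(6 + 1) = 279936  −1 ⇒ G_4=279935
G_4=279935  [base 6] 5·6^6 + 5·6^5 + 5·6^4 + 5·6^3 + 5·6^2 + 5·6 + 5  →[6↦7]→  5·7^7 + 5·7^5 + 5·7^4 + 5·7^3 + 5·7^2 + 5·7 + 5 = 4215755  −1 ⇒ G_5=4215754
G_5=4215754  [base 7] 5·7^7 + 5·7^5 + 5·7^4 + 5·7^3 + 5·7^2 + 5·7 + 4  →[7↦8]→  5·8^8 + 5·8^5 + 5·8^4 + 5·8^3 + 5·8^2 + 5·8 + 4 = 84073324  −1 ⇒ G_6=84073323
G_6=84073323  [base 8] 5·8^8 + 5·8^5 + 5·8^4 + 5·8^3 + 5·8^2 + 5·8 + 3  →[8↦9]→  5·9^9 + 5·9^5 + 5·9^4 + 5·9^3 + 5·9^2 + 5·9 + 3 = 1937434593  −1 ⇒ G_7=1937434592
G_7=1937434592  [base 9] 5·9^9 + 5·9^5 + 5·9^4 + 5·9^3 + 5·9^2 + 5·9 + 2  →[9↦10]→  5·10^10 + 5·10^5 + 5·10^4 + 5·10^3 + 5·10^2 + 5·10 + 2 = 50000555552  −1 ⇒ G_8=50000555551

50000555552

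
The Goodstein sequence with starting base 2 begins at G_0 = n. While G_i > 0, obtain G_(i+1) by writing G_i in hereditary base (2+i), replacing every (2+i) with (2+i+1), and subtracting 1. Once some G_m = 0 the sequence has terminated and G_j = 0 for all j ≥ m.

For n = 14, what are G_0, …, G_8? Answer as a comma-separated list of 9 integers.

(0) 14|_2 = 2^(2 + 1) + 2^2 + 2 ↦ 3^(3 + 1) + 3^3 + 3|_3 = 111 ⇒ 110
(1) 110|_3 = 3^(3 + 1) + 3^3 + 2 ↦ 4^(4 + 1) + 4^4 + 2|_4 = 1282 ⇒ 1281
(2) 1281|_4 = 4^(4 + 1) + 4^4 + 1 ↦ 5^(5 + 1) + 5^5 + 1|_5 = 18751 ⇒ 18750
(3) 18750|_5 = 5^(5 + 1) + 5^5 ↦ 6^(6 + 1) + 6^6|_6 = 326592 ⇒ 326591
(4) 326591|_6 = 6^(6 + 1) + 5·6^5 + 5·6^4 + 5·6^3 + 5·6^2 + 5·6 + 5 ↦ 7^(7 + 1) + 5·7^5 + 5·7^4 + 5·7^3 + 5·7^2 + 5·7 + 5|_7 = 5862841 ⇒ 5862840
(5) 5862840|_7 = 7^(7 + 1) + 5·7^5 + 5·7^4 + 5·7^3 + 5·7^2 + 5·7 + 4 ↦ 8^(8 + 1) + 5·8^5 + 5·8^4 + 5·8^3 + 5·8^2 + 5·8 + 4|_8 = 134404972 ⇒ 134404971
(6) 134404971|_8 = 8^(8 + 1) + 5·8^5 + 5·8^4 + 5·8^3 + 5·8^2 + 5·8 + 3 ↦ 9^(9 + 1) + 5·9^5 + 5·9^4 + 5·9^3 + 5·9^2 + 5·9 + 3|_9 = 3487116549 ⇒ 3487116548
(7) 3487116548|_9 = 9^(9 + 1) + 5·9^5 + 5·9^4 + 5·9^3 + 5·9^2 + 5·9 + 2 ↦ 10^(10 + 1) + 5·10^5 + 5·10^4 + 5·10^3 + 5·10^2 + 5·10 + 2|_10 = 100000555552 ⇒ 100000555551

14, 110, 1281, 18750, 326591, 5862840, 134404971, 3487116548, 100000555551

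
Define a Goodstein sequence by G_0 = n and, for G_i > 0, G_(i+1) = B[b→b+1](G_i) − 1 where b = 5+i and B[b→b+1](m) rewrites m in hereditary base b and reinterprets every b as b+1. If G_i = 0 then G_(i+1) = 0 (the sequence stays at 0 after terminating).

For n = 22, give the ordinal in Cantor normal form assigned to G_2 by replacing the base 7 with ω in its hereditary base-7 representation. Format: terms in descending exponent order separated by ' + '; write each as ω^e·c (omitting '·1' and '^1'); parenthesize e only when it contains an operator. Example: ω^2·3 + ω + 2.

22 —HB5→ 4·5 + 2 —bump→ 4·6 + 2 = 26 —(−1)→ 25
25 —HB6→ 4·6 + 1 —bump→ 4·7 + 1 = 29 —(−1)→ 28
28 —HB7→ 4·7 —bump→ 4·8 = 32 —(−1)→ 31

ω·4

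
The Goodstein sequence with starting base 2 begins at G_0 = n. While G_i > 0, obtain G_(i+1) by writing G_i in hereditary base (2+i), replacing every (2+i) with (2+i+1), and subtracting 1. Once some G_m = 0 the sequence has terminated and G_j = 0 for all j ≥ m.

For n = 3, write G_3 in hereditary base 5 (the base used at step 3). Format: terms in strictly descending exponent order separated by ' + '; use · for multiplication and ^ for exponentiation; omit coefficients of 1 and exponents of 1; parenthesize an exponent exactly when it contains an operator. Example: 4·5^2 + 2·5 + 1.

2

G_0=3  [base 2] 2 + 1  →[2↦3]→  3 + 1 = 4  −1 ⇒ G_1=3
G_1=3  [base 3] 3  →[3↦4]→  4 = 4  −1 ⇒ G_2=3
G_2=3  [base 4] 3  →[4↦5]→  3 = 3  −1 ⇒ G_3=2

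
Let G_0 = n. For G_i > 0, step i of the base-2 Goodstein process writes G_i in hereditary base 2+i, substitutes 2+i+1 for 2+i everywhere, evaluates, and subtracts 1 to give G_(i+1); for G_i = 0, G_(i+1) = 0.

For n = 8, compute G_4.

93395

i=0: 8 = 2^(2 + 1) (b=2); 2→3: 3^(3 + 1) = 81; 81−1 = 80
i=1: 80 = 2·3^3 + 2·3^2 + 2·3 + 2 (b=3); 3→4: 2·4^4 + 2·4^2 + 2·4 + 2 = 554; 554−1 = 553
i=2: 553 = 2·4^4 + 2·4^2 + 2·4 + 1 (b=4); 4→5: 2·5^5 + 2·5^2 + 2·5 + 1 = 6311; 6311−1 = 6310
i=3: 6310 = 2·5^5 + 2·5^2 + 2·5 (b=5); 5→6: 2·6^6 + 2·6^2 + 2·6 = 93396; 93396−1 = 93395
i=4: 93395 = 2·6^6 + 2·6^2 + 6 + 5 (b=6); 6→7: 2·7^7 + 2·7^2 + 7 + 5 = 1647196; 1647196−1 = 1647195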